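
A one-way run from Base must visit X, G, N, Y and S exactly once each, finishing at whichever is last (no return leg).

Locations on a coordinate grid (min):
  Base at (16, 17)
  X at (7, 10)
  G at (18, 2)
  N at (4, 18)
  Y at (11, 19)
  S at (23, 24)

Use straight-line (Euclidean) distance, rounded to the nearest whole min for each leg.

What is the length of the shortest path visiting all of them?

Shortest open route: 53 min.

There are 5! = 120 possible orderings.
Base → X → G → N → Y → S: 11+14+21+7+13 = 66
Base → X → G → N → S → Y: 11+14+21+20+13 = 79
Base → X → G → Y → N → S: 11+14+18+7+20 = 70
Base → X → G → Y → S → N: 11+14+18+13+20 = 76
Base → X → G → S → N → Y: 11+14+23+20+7 = 75
Base → X → G → S → Y → N: 11+14+23+13+7 = 68
Base → X → N → G → Y → S: 11+9+21+18+13 = 72
Base → X → N → G → S → Y: 11+9+21+23+13 = 77
Base → X → N → Y → G → S: 11+9+7+18+23 = 68
Base → X → N → Y → S → G: 11+9+7+13+23 = 63
Base → X → N → S → G → Y: 11+9+20+23+18 = 81
Base → X → N → S → Y → G: 11+9+20+13+18 = 71
Base → X → Y → G → N → S: 11+10+18+21+20 = 80
Base → X → Y → G → S → N: 11+10+18+23+20 = 82
… (106 more)
Base → S → Y → N → X → G: 10+13+7+9+14 = 53  ← best
The minimum is 53.
One shortest path: Base → S → Y → N → X → G.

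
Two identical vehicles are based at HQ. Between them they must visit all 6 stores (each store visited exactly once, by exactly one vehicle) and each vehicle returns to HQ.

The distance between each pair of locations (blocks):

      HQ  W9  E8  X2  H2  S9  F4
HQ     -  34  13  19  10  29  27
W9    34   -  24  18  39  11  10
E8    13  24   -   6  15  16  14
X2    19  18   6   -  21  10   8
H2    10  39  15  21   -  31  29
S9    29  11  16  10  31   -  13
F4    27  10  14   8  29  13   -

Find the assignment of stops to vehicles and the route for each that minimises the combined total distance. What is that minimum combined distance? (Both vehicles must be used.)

97 blocks — the smallest possible combined total.

There are 2^5 − 1 = 31 ways to divide the 6 stops into two non-empty groups. For each, the best each vehicle can do is its own shortest tour through its group:
  {W9} + {E8, X2, H2, S9, F4}: 68 + 81 = 149
  {E8} + {W9, X2, H2, S9, F4}: 26 + 89 = 115
  {W9, E8} + {X2, H2, S9, F4}: 71 + 81 = 152
  {X2} + {W9, E8, H2, S9, F4}: 38 + 89 = 127
  {W9, X2} + {E8, H2, S9, F4}: 71 + 81 = 152
  {E8, X2} + {W9, H2, S9, F4}: 38 + 89 = 127
  … (31 splits in total)
  {H2} + {W9, E8, X2, S9, F4}: 20 + 77 = 97  ← best
Best: vehicle 1 HQ → H2 → HQ = 20; vehicle 2 HQ → E8 → X2 → S9 → W9 → F4 → HQ = 77; combined 97.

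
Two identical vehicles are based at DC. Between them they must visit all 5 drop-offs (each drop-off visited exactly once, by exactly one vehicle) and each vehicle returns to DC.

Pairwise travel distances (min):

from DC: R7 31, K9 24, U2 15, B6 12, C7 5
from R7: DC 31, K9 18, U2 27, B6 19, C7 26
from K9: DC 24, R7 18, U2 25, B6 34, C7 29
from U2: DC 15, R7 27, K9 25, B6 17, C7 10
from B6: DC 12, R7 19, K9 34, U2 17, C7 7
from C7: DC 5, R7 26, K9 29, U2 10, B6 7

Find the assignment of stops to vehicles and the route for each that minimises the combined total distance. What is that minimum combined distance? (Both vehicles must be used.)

Minimum combined distance: 99 min.

Check every non-empty split of the stops between the two vehicles; for each half take its own optimal tour:
  {R7} + {K9, U2, B6, C7}: 62 + 78 = 140
  {K9} + {R7, U2, B6, C7}: 48 + 73 = 121
  {R7, K9} + {U2, B6, C7}: 73 + 44 = 117
  {U2} + {R7, K9, B6, C7}: 30 + 73 = 103
  {R7, U2} + {K9, B6, C7}: 73 + 70 = 143
  {K9, U2} + {R7, B6, C7}: 64 + 62 = 126
  … (15 splits in total)
  {R7, K9, U2, B6} + {C7}: 89 + 10 = 99  ← best
Best: vehicle 1 DC → U2 → K9 → R7 → B6 → DC = 89; vehicle 2 DC → C7 → DC = 10; combined 99.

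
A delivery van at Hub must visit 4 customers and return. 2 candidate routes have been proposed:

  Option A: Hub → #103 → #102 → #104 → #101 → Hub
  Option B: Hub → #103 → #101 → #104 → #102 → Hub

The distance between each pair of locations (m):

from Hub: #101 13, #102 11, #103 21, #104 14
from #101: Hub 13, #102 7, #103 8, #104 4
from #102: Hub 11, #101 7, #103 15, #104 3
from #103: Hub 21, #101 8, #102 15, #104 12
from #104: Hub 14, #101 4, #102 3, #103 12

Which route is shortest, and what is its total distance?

Shortest is Option B, total 47 m.

Option A: 21 + 15 + 3 + 4 + 13 = 56
Option B: 21 + 8 + 4 + 3 + 11 = 47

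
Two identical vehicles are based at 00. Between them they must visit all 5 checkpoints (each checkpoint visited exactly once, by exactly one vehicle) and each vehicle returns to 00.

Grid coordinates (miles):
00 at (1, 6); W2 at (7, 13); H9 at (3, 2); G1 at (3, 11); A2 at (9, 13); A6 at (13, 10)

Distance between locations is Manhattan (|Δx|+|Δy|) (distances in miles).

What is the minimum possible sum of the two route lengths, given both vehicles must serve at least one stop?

Minimum combined distance: 50 miles.

Check every non-empty split of the stops between the two vehicles; for each half take its own optimal tour:
  {W2} + {H9, G1, A2, A6}: 26 + 46 = 72
  {H9} + {W2, G1, A2, A6}: 12 + 38 = 50
  {W2, H9} + {G1, A2, A6}: 34 + 38 = 72
  {G1} + {W2, H9, A2, A6}: 14 + 46 = 60
  {W2, G1} + {H9, A2, A6}: 26 + 46 = 72
  {H9, G1} + {W2, A2, A6}: 22 + 38 = 60
  … (15 splits in total)
Best: vehicle 1 00 → H9 → 00 = 12; vehicle 2 00 → G1 → W2 → A2 → A6 → 00 = 38; combined 50.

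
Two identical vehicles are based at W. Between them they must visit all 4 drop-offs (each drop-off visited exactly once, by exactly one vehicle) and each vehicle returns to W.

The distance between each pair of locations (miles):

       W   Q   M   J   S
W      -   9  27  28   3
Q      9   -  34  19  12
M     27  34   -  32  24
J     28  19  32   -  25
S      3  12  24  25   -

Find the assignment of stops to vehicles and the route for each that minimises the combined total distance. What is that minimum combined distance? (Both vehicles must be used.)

Try each way of splitting the stops between the two vehicles (each non-empty) and, for each split, find the best tour for each vehicle:
  {Q} + {M, J, S}: 18 + 87 = 105
  {M} + {Q, J, S}: 54 + 56 = 110
  {Q, M} + {J, S}: 70 + 56 = 126
  {J} + {Q, M, S}: 56 + 70 = 126
  {Q, J} + {M, S}: 56 + 54 = 110
  {M, J} + {Q, S}: 87 + 24 = 111
  … (7 splits in total)
  {Q, M, J} + {S}: 87 + 6 = 93  ← best
Best: vehicle 1 W → Q → J → M → W = 87; vehicle 2 W → S → W = 6; combined 93.

93 miles — the smallest possible combined total.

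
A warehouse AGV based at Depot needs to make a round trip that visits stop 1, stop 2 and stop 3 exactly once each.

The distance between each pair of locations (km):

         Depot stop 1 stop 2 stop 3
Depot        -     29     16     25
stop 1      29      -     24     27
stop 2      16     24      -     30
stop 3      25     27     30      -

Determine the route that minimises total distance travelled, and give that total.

92 km — the shortest possible round trip.

There are 3 distinct closed tours to check (reversals are equivalent).
Depot - stop 1 - stop 2 - stop 3 - Depot: 29+24+30+25 = 108
Depot - stop 1 - stop 3 - stop 2 - Depot: 29+27+30+16 = 102
Depot - stop 2 - stop 1 - stop 3 - Depot: 16+24+27+25 = 92
The minimum is 92.
One optimal route: Depot → stop 2 → stop 1 → stop 3 → Depot (or its reverse).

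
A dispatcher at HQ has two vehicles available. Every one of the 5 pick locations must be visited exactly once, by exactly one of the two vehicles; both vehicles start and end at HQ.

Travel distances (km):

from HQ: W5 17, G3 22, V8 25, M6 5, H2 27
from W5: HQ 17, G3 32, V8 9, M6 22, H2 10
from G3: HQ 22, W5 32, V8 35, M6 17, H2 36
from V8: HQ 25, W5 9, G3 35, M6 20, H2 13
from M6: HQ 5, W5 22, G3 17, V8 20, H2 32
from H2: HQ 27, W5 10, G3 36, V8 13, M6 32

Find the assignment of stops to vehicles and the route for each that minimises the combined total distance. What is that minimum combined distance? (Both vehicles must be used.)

Minimum combined distance: 107 km.

There are 2^4 − 1 = 15 ways to divide the 5 stops into two non-empty groups. For each, the best each vehicle can do is its own shortest tour through its group:
  {W5} + {G3, V8, M6, H2}: 34 + 96 = 130
  {G3} + {W5, V8, M6, H2}: 44 + 65 = 109
  {W5, G3} + {V8, M6, H2}: 71 + 65 = 136
  {V8} + {W5, G3, M6, H2}: 50 + 85 = 135
  {W5, V8} + {G3, M6, H2}: 51 + 85 = 136
  {G3, V8} + {W5, M6, H2}: 82 + 64 = 146
  … (15 splits in total)
  {M6} + {W5, G3, V8, H2}: 10 + 97 = 107  ← best
Best: vehicle 1 HQ → M6 → HQ = 10; vehicle 2 HQ → W5 → V8 → H2 → G3 → HQ = 97; combined 107.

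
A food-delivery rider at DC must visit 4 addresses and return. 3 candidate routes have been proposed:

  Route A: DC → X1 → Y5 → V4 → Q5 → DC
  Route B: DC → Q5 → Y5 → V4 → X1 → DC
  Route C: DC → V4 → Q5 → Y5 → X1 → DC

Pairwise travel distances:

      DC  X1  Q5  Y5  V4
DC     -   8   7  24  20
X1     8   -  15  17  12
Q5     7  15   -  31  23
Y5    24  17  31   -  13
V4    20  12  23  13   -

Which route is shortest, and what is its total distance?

Route A: 8 + 17 + 13 + 23 + 7 = 68
Route B: 7 + 31 + 13 + 12 + 8 = 71
Route C: 20 + 23 + 31 + 17 + 8 = 99

68 — Route A is the shortest.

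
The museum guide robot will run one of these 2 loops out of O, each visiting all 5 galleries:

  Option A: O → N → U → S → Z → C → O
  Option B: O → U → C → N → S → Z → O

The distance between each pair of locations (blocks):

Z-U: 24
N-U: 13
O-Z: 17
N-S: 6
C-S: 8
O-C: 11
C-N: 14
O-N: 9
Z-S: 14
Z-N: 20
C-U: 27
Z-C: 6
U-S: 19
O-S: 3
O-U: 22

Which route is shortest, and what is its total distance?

Shortest is Option A, total 72 blocks.

Option A: 9 + 13 + 19 + 14 + 6 + 11 = 72
Option B: 22 + 27 + 14 + 6 + 14 + 17 = 100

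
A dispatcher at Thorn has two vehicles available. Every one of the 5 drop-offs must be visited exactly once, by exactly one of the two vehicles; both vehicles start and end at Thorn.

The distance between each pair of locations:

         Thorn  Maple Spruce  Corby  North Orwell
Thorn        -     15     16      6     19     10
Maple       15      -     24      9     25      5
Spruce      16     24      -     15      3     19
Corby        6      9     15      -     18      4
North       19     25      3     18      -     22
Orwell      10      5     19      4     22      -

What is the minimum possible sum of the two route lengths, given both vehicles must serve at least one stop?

There are 2^4 − 1 = 15 ways to divide the 5 stops into two non-empty groups. For each, the best each vehicle can do is its own shortest tour through its group:
  {Maple} + {Spruce, Corby, North, Orwell}: 30 + 51 = 81
  {Spruce} + {Maple, Corby, North, Orwell}: 32 + 59 = 91
  {Maple, Spruce} + {Corby, North, Orwell}: 55 + 51 = 106
  {Corby} + {Maple, Spruce, North, Orwell}: 12 + 59 = 71
  {Maple, Corby} + {Spruce, North, Orwell}: 30 + 51 = 81
  {Spruce, Corby} + {Maple, North, Orwell}: 37 + 59 = 96
  … (15 splits in total)
  {Spruce, North} + {Maple, Corby, Orwell}: 38 + 30 = 68  ← best
Best: vehicle 1 Thorn → Spruce → North → Thorn = 38; vehicle 2 Thorn → Maple → Orwell → Corby → Thorn = 30; combined 68.

Minimum combined distance: 68.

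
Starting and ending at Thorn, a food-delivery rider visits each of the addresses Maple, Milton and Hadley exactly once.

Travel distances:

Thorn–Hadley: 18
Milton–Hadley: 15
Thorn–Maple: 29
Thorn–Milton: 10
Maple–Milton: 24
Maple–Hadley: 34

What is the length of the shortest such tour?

With 3 stops there are 3!/2 = 3 distinct round trips (a route and its reverse cost the same).
Thorn-Maple-Milton-Hadley-Thorn: 29+24+15+18 = 86
Thorn-Maple-Hadley-Milton-Thorn: 29+34+15+10 = 88
Thorn-Milton-Maple-Hadley-Thorn: 10+24+34+18 = 86
The minimum is 86.
One optimal route: Thorn → Maple → Milton → Hadley → Thorn (or its reverse).

Minimum total distance: 86.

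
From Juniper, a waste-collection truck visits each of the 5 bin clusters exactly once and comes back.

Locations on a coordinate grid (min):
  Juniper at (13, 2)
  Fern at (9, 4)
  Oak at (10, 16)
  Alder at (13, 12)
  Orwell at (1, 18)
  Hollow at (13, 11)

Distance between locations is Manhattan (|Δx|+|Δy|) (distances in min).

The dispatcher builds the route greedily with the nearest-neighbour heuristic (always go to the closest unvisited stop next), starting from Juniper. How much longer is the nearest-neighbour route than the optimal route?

The nearest-neighbour route is 8 min longer than optimal.

Juniper: Fern=6, Hollow=9, Alder=10, Oak=17, Orwell=28 ⇒ Fern
Fern: Hollow=11, Alder=12, Oak=13, Orwell=22 ⇒ Hollow
Hollow: Alder=1, Oak=8, Orwell=19 ⇒ Alder
Alder: Oak=7, Orwell=18 ⇒ Oak
Oak: Orwell=11 ⇒ Orwell
NN route Juniper → Fern → Hollow → Alder → Oak → Orwell → Juniper costs 64.
Optimal: Juniper → Fern → Orwell → Oak → Alder → Hollow → Juniper costs 56 (by enumerating all 60 distinct tours).
Excess = 64 − 56 = 8.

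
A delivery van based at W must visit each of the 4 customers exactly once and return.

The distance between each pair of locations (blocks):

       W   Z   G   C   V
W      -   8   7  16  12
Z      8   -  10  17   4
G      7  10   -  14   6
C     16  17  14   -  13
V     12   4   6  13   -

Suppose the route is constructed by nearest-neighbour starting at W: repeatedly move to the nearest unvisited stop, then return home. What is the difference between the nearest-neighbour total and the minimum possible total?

From W: G=7, Z=8, V=12, C=16 → choose G (7).
From G: V=6, Z=10, C=14 → choose V (6).
From V: Z=4, C=13 → choose Z (4).
From Z: C=17 → choose C (17).
NN route W → G → V → Z → C → W costs 50.
Optimal: W → Z → V → C → G → W costs 46 (by enumerating all 12 distinct tours).
Excess = 50 − 46 = 4.

4 blocks longer than the optimal tour.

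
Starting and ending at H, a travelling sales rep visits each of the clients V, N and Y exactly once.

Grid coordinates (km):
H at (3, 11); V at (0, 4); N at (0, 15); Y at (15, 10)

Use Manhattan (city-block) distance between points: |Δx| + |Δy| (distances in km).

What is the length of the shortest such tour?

Minimum total distance: 52 km.

With 3 stops there are 3!/2 = 3 distinct round trips (a route and its reverse cost the same).
H-V-N-Y-H: 10+11+20+13 = 54
H-V-Y-N-H: 10+21+20+7 = 58
H-N-V-Y-H: 7+11+21+13 = 52
The minimum is 52.
One optimal route: H → N → V → Y → H (or its reverse).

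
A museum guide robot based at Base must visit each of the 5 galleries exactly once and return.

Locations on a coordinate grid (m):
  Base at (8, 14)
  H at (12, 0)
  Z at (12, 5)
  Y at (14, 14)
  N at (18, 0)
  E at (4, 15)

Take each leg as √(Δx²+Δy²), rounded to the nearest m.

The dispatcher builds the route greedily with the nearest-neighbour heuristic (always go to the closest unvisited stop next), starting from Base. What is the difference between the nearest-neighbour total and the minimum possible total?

The nearest-neighbour route is 2 m longer than optimal.

From Base: E=4, Y=6, Z=10, H=15, N=17 → choose E (4).
From E: Y=10, Z=13, H=17, N=21 → choose Y (10).
From Y: Z=9, H=14, N=15 → choose Z (9).
From Z: H=5, N=8 → choose H (5).
From H: N=6 → choose N (6).
NN route Base → E → Y → Z → H → N → Base costs 51.
Optimal: Base → Y → N → H → Z → E → Base costs 49 (by enumerating all 60 distinct tours).
Excess = 51 − 49 = 2.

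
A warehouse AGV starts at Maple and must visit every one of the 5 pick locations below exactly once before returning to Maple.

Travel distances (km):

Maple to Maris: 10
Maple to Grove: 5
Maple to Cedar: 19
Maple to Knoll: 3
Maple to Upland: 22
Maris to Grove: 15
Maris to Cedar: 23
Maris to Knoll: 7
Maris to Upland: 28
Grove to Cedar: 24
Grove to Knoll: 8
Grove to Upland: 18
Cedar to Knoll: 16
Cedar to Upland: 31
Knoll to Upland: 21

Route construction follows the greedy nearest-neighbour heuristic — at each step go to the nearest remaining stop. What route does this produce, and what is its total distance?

Total distance 93 km via the nearest-neighbour route Maple → Knoll → Maris → Grove → Upland → Cedar → Maple.

From Maple: distances to unvisited — Knoll=3, Grove=5, Maris=10, Cedar=19, Upland=22. Nearest is Knoll (3).
From Knoll: distances to unvisited — Maris=7, Grove=8, Cedar=16, Upland=21. Nearest is Maris (7).
From Maris: distances to unvisited — Grove=15, Cedar=23, Upland=28. Nearest is Grove (15).
From Grove: distances to unvisited — Upland=18, Cedar=24. Nearest is Upland (18).
From Upland: distances to unvisited — Cedar=31. Nearest is Cedar (31).
Return Cedar→Maple: 19.
Total = 3 + 7 + 15 + 18 + 31 + 19 = 93.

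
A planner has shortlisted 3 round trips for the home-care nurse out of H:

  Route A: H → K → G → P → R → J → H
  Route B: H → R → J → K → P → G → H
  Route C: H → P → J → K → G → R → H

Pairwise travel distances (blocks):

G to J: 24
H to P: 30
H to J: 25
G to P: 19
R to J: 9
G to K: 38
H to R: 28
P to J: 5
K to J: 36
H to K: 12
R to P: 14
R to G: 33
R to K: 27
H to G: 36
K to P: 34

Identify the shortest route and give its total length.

Shortest is Route A, total 117 blocks.

Route A: 12 + 38 + 19 + 14 + 9 + 25 = 117
Route B: 28 + 9 + 36 + 34 + 19 + 36 = 162
Route C: 30 + 5 + 36 + 38 + 33 + 28 = 170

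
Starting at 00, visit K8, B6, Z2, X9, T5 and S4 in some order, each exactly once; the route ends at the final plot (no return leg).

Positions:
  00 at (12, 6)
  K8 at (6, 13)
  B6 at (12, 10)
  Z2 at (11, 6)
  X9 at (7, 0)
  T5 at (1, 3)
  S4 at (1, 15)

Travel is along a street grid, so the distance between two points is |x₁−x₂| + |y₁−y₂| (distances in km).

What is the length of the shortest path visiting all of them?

43 km — the minimum one-way total.

There are 6! = 720 possible orderings.
00 → K8 → B6 → Z2 → X9 → T5 → S4: 13+9+5+10+9+12 = 58
00 → K8 → B6 → Z2 → X9 → S4 → T5: 13+9+5+10+21+12 = 70
00 → K8 → B6 → Z2 → T5 → X9 → S4: 13+9+5+13+9+21 = 70
00 → K8 → B6 → Z2 → T5 → S4 → X9: 13+9+5+13+12+21 = 73
00 → K8 → B6 → Z2 → S4 → X9 → T5: 13+9+5+19+21+9 = 76
00 → K8 → B6 → Z2 → S4 → T5 → X9: 13+9+5+19+12+9 = 67
00 → K8 → B6 → X9 → Z2 → T5 → S4: 13+9+15+10+13+12 = 72
00 → K8 → B6 → X9 → Z2 → S4 → T5: 13+9+15+10+19+12 = 78
… (712 more)
00 → Z2 → B6 → K8 → S4 → T5 → X9: 1+5+9+7+12+9 = 43  ← best
The minimum is 43.
One shortest path: 00 → Z2 → B6 → K8 → S4 → T5 → X9.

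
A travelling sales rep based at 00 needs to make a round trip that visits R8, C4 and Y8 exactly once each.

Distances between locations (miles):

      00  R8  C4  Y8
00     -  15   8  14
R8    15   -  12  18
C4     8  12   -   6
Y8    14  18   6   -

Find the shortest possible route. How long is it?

Minimum total distance: 47 miles.

There are 3 distinct closed tours to check (reversals are equivalent).
00-R8-C4-Y8-00: 15+12+6+14 = 47
00-R8-Y8-C4-00: 15+18+6+8 = 47
00-C4-R8-Y8-00: 8+12+18+14 = 52
The minimum is 47.
One optimal route: 00 → R8 → C4 → Y8 → 00 (or its reverse).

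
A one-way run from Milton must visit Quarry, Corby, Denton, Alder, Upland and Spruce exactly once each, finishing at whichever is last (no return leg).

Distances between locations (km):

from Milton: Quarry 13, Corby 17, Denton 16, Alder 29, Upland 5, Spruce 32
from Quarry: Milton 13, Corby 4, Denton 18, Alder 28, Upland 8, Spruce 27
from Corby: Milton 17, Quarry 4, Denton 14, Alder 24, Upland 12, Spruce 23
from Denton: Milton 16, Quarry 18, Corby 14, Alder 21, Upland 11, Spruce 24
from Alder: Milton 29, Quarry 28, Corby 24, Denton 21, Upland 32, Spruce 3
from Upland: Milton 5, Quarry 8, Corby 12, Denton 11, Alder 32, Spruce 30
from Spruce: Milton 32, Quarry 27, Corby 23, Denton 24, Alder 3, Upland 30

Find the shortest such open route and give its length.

There are 6! = 720 possible orderings.
Milton - Quarry - Corby - Denton - Alder - Upland - Spruce: 13+4+14+21+32+30 = 114
Milton - Quarry - Corby - Denton - Alder - Spruce - Upland: 13+4+14+21+3+30 = 85
Milton - Quarry - Corby - Denton - Upland - Alder - Spruce: 13+4+14+11+32+3 = 77
Milton - Quarry - Corby - Denton - Upland - Spruce - Alder: 13+4+14+11+30+3 = 75
Milton - Quarry - Corby - Denton - Spruce - Alder - Upland: 13+4+14+24+3+32 = 90
Milton - Quarry - Corby - Denton - Spruce - Upland - Alder: 13+4+14+24+30+32 = 117
Milton - Quarry - Corby - Alder - Denton - Upland - Spruce: 13+4+24+21+11+30 = 103
Milton - Quarry - Corby - Alder - Denton - Spruce - Upland: 13+4+24+21+24+30 = 116
… (712 more)
Milton - Upland - Quarry - Corby - Denton - Alder - Spruce: 5+8+4+14+21+3 = 55  ← best
The minimum is 55.
One shortest path: Milton → Upland → Quarry → Corby → Denton → Alder → Spruce.

Shortest open route: 55 km.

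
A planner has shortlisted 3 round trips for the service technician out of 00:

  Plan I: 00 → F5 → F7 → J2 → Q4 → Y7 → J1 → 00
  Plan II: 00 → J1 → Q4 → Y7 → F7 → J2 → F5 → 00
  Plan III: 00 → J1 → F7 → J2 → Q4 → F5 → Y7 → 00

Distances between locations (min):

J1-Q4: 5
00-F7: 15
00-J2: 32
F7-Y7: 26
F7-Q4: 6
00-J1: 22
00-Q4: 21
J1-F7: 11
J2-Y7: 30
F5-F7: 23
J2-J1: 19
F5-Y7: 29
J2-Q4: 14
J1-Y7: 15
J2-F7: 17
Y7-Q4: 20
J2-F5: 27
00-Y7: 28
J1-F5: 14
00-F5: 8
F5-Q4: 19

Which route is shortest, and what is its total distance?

Plan I: 8 + 23 + 17 + 14 + 20 + 15 + 22 = 119
Plan II: 22 + 5 + 20 + 26 + 17 + 27 + 8 = 125
Plan III: 22 + 11 + 17 + 14 + 19 + 29 + 28 = 140

Shortest is Plan I, total 119 min.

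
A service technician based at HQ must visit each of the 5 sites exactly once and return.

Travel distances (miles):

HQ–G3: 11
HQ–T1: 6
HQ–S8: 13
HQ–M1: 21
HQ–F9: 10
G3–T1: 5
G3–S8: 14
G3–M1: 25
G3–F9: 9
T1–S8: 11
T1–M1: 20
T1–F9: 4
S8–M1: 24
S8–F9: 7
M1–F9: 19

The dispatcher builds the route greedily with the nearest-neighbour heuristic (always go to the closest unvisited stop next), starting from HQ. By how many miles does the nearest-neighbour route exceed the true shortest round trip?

Excess over optimum: 5 miles.

From HQ: T1=6, F9=10, G3=11, S8=13, M1=21 → choose T1 (6).
From T1: F9=4, G3=5, S8=11, M1=20 → choose F9 (4).
From F9: S8=7, G3=9, M1=19 → choose S8 (7).
From S8: G3=14, M1=24 → choose G3 (14).
From G3: M1=25 → choose M1 (25).
NN route HQ → T1 → F9 → S8 → G3 → M1 → HQ costs 77.
Optimal: HQ → G3 → T1 → F9 → S8 → M1 → HQ costs 72 (by enumerating all 60 distinct tours).
Excess = 77 − 72 = 5.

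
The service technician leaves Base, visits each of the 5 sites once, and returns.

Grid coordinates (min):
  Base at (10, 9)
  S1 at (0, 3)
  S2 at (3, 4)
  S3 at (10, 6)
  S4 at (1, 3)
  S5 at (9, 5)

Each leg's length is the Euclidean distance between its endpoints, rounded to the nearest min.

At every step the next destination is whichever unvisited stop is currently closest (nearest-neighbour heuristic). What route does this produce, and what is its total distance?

At Base the remaining stops are S3 3, S5 4, S2 9, S4 11, S1 12; go to S3.
At S3 the remaining stops are S5 1, S2 7, S4 9, S1 10; go to S5.
At S5 the remaining stops are S2 6, S4 8, S1 9; go to S2.
At S2 the remaining stops are S4 2, S1 3; go to S4.
At S4 the remaining stops are S1 1; go to S1.
Return S1→Base: 12.
Total = 3 + 1 + 6 + 2 + 1 + 12 = 25.

25 min along Base → S3 → S5 → S2 → S4 → S1 → Base.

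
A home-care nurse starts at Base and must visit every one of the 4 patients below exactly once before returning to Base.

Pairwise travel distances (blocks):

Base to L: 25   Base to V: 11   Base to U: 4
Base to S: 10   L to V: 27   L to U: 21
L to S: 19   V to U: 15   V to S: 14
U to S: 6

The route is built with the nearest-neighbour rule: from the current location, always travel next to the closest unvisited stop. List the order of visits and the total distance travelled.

At Base the remaining stops are U 4, S 10, V 11, L 25; go to U.
At U the remaining stops are S 6, V 15, L 21; go to S.
At S the remaining stops are V 14, L 19; go to V.
At V the remaining stops are L 27; go to L.
Return L→Base: 25.
Total = 4 + 6 + 14 + 27 + 25 = 76.

76 blocks along Base → U → S → V → L → Base.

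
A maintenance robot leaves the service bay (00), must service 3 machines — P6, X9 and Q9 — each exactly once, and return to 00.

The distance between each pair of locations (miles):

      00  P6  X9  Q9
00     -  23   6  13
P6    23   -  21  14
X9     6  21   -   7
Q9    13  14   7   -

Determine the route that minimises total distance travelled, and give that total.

50 miles — the shortest possible round trip.

With 3 stops there are 3!/2 = 3 distinct round trips (a route and its reverse cost the same).
00-P6-X9-Q9-00: 23+21+7+13 = 64
00-P6-Q9-X9-00: 23+14+7+6 = 50
00-X9-P6-Q9-00: 6+21+14+13 = 54
The minimum is 50.
One optimal route: 00 → P6 → Q9 → X9 → 00 (or its reverse).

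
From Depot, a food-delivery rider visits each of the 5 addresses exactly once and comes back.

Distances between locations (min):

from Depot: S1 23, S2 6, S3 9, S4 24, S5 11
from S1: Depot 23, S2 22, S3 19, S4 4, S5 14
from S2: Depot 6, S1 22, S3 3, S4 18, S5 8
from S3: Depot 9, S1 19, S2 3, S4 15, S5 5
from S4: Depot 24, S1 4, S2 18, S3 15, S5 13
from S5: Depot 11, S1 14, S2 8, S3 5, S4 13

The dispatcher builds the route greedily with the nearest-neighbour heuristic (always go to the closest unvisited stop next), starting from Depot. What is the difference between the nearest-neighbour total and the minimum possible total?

From Depot: S2=6, S3=9, S5=11, S1=23, S4=24 → choose S2 (6).
From S2: S3=3, S5=8, S4=18, S1=22 → choose S3 (3).
From S3: S5=5, S4=15, S1=19 → choose S5 (5).
From S5: S4=13, S1=14 → choose S4 (13).
From S4: S1=4 → choose S1 (4).
NN route Depot → S2 → S3 → S5 → S4 → S1 → Depot costs 54.
Optimal: Depot → S2 → S3 → S4 → S1 → S5 → Depot costs 53 (by enumerating all 60 distinct tours).
Excess = 54 − 53 = 1.

1 min longer than the optimal tour.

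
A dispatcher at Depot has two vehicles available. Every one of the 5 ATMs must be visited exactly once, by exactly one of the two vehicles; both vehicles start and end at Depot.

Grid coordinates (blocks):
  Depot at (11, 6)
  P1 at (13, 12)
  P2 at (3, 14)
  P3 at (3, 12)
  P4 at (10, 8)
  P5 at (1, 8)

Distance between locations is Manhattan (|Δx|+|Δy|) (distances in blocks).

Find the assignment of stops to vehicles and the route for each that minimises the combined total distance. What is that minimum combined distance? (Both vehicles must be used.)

46 blocks — the smallest possible combined total.

There are 2^4 − 1 = 15 ways to divide the 5 stops into two non-empty groups. For each, the best each vehicle can do is its own shortest tour through its group:
  {P1} + {P2, P3, P4, P5}: 16 + 36 = 52
  {P2} + {P1, P3, P4, P5}: 32 + 36 = 68
  {P1, P2} + {P3, P4, P5}: 36 + 32 = 68
  {P3} + {P1, P2, P4, P5}: 28 + 40 = 68
  {P1, P3} + {P2, P4, P5}: 32 + 36 = 68
  {P2, P3} + {P1, P4, P5}: 32 + 36 = 68
  … (15 splits in total)
  {P4} + {P1, P2, P3, P5}: 6 + 40 = 46  ← best
Best: vehicle 1 Depot → P4 → Depot = 6; vehicle 2 Depot → P1 → P2 → P3 → P5 → Depot = 40; combined 46.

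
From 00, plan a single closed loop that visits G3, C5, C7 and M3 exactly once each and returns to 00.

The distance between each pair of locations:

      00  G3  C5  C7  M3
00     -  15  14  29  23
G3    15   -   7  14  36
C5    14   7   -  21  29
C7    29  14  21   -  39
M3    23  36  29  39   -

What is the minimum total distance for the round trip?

00-G3-C5-C7-M3-00: 15+7+21+39+23 = 105
00-G3-C5-M3-C7-00: 15+7+29+39+29 = 119
00-G3-C7-C5-M3-00: 15+14+21+29+23 = 102
00-G3-C7-M3-C5-00: 15+14+39+29+14 = 111
00-G3-M3-C5-C7-00: 15+36+29+21+29 = 130
00-G3-M3-C7-C5-00: 15+36+39+21+14 = 125
00-C5-G3-C7-M3-00: 14+7+14+39+23 = 97
00-C5-G3-M3-C7-00: 14+7+36+39+29 = 125
00-C5-C7-G3-M3-00: 14+21+14+36+23 = 108
00-C5-M3-G3-C7-00: 14+29+36+14+29 = 122
00-C7-G3-C5-M3-00: 29+14+7+29+23 = 102
00-C7-C5-G3-M3-00: 29+21+7+36+23 = 116
The minimum is 97.
One optimal route: 00 → C5 → G3 → C7 → M3 → 00 (or its reverse).

Minimum total distance: 97.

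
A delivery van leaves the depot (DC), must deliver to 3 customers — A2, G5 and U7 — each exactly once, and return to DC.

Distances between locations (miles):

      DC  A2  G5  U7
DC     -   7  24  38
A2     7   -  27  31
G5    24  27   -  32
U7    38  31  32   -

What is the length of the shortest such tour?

There are 3 distinct closed tours to check (reversals are equivalent).
DC→A2→G5→U7→DC: 7+27+32+38 = 104
DC→A2→U7→G5→DC: 7+31+32+24 = 94
DC→G5→A2→U7→DC: 24+27+31+38 = 120
The minimum is 94.
One optimal route: DC → A2 → U7 → G5 → DC (or its reverse).

Minimum total distance: 94 miles.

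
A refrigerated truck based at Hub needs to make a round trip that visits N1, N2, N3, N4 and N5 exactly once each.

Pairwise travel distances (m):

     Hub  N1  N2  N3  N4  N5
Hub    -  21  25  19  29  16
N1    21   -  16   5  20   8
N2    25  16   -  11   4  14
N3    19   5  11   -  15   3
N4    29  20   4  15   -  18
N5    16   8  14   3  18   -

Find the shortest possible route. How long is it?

Shortest round trip = 73 m.

With 5 stops there are 5!/2 = 60 distinct round trips (a route and its reverse cost the same).
Hub→N1→N2→N3→N4→N5→Hub: 21+16+11+15+18+16 = 97
Hub→N1→N2→N3→N5→N4→Hub: 21+16+11+3+18+29 = 98
Hub→N1→N2→N4→N3→N5→Hub: 21+16+4+15+3+16 = 75
Hub→N1→N2→N4→N5→N3→Hub: 21+16+4+18+3+19 = 81
Hub→N1→N2→N5→N3→N4→Hub: 21+16+14+3+15+29 = 98
Hub→N1→N2→N5→N4→N3→Hub: 21+16+14+18+15+19 = 103
Hub→N1→N3→N2→N4→N5→Hub: 21+5+11+4+18+16 = 75
Hub→N1→N3→N2→N5→N4→Hub: 21+5+11+14+18+29 = 98
Hub→N1→N3→N4→N2→N5→Hub: 21+5+15+4+14+16 = 75
Hub→N1→N3→N4→N5→N2→Hub: 21+5+15+18+14+25 = 98
Hub→N1→N3→N5→N2→N4→Hub: 21+5+3+14+4+29 = 76
Hub→N1→N3→N5→N4→N2→Hub: 21+5+3+18+4+25 = 76
Hub→N1→N4→N2→N3→N5→Hub: 21+20+4+11+3+16 = 75
Hub→N1→N4→N2→N5→N3→Hub: 21+20+4+14+3+19 = 81
… (46 more)
Hub→N2→N4→N1→N3→N5→Hub: 25+4+20+5+3+16 = 73  ← best
The minimum is 73.
One optimal route: Hub → N2 → N4 → N1 → N3 → N5 → Hub (or its reverse).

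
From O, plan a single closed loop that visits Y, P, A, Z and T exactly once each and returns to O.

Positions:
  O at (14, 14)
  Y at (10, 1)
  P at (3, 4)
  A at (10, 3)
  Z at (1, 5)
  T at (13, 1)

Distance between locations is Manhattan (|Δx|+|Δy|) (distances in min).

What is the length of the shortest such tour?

Shortest round trip = 52 min.

There are 60 distinct closed tours to check (reversals are equivalent).
O - Y - P - A - Z - T - O: 17+10+8+11+16+14 = 76
O - Y - P - A - T - Z - O: 17+10+8+5+16+22 = 78
O - Y - P - Z - A - T - O: 17+10+3+11+5+14 = 60
O - Y - P - Z - T - A - O: 17+10+3+16+5+15 = 66
O - Y - P - T - A - Z - O: 17+10+13+5+11+22 = 78
O - Y - P - T - Z - A - O: 17+10+13+16+11+15 = 82
O - Y - A - P - Z - T - O: 17+2+8+3+16+14 = 60
O - Y - A - P - T - Z - O: 17+2+8+13+16+22 = 78
O - Y - A - Z - P - T - O: 17+2+11+3+13+14 = 60
O - Y - A - Z - T - P - O: 17+2+11+16+13+21 = 80
O - Y - A - T - P - Z - O: 17+2+5+13+3+22 = 62
O - Y - A - T - Z - P - O: 17+2+5+16+3+21 = 64
O - Y - Z - P - A - T - O: 17+13+3+8+5+14 = 60
O - Y - Z - P - T - A - O: 17+13+3+13+5+15 = 66
… (46 more)
O - Z - P - A - Y - T - O: 22+3+8+2+3+14 = 52  ← best
The minimum is 52.
One optimal route: O → Z → P → A → Y → T → O (or its reverse).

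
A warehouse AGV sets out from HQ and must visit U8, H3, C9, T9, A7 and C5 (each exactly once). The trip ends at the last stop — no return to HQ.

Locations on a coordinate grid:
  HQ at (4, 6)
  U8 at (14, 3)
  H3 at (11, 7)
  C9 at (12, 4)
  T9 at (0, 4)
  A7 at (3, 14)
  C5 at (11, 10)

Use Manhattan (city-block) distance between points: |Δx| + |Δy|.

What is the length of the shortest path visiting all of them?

41 — the minimum one-way total.

There are 6! = 720 possible orderings.
HQ → U8 → H3 → C9 → T9 → A7 → C5: 13+7+4+12+13+12 = 61
HQ → U8 → H3 → C9 → T9 → C5 → A7: 13+7+4+12+17+12 = 65
HQ → U8 → H3 → C9 → A7 → T9 → C5: 13+7+4+19+13+17 = 73
HQ → U8 → H3 → C9 → A7 → C5 → T9: 13+7+4+19+12+17 = 72
HQ → U8 → H3 → C9 → C5 → T9 → A7: 13+7+4+7+17+13 = 61
HQ → U8 → H3 → C9 → C5 → A7 → T9: 13+7+4+7+12+13 = 56
HQ → U8 → H3 → T9 → C9 → A7 → C5: 13+7+14+12+19+12 = 77
HQ → U8 → H3 → T9 → C9 → C5 → A7: 13+7+14+12+7+12 = 65
… (712 more)
HQ → T9 → A7 → C5 → H3 → C9 → U8: 6+13+12+3+4+3 = 41  ← best
The minimum is 41.
One shortest path: HQ → T9 → A7 → C5 → H3 → C9 → U8.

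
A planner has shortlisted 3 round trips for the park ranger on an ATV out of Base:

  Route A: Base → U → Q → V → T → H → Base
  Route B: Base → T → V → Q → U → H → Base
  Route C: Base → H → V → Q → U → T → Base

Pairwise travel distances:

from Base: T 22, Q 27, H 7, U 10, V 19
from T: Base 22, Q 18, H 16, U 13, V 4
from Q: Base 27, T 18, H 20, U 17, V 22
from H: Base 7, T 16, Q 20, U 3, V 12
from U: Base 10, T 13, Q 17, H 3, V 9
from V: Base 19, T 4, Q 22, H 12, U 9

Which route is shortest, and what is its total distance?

Route A: 10 + 17 + 22 + 4 + 16 + 7 = 76
Route B: 22 + 4 + 22 + 17 + 3 + 7 = 75
Route C: 7 + 12 + 22 + 17 + 13 + 22 = 93

Shortest is Route B, total 75.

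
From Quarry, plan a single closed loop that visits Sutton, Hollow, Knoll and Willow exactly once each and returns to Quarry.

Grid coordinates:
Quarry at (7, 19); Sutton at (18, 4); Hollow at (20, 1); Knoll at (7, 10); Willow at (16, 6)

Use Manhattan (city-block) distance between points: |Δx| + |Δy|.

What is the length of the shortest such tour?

Quarry - Sutton - Hollow - Knoll - Willow - Quarry: 26+5+22+13+22 = 88
Quarry - Sutton - Hollow - Willow - Knoll - Quarry: 26+5+9+13+9 = 62
Quarry - Sutton - Knoll - Hollow - Willow - Quarry: 26+17+22+9+22 = 96
Quarry - Sutton - Knoll - Willow - Hollow - Quarry: 26+17+13+9+31 = 96
Quarry - Sutton - Willow - Hollow - Knoll - Quarry: 26+4+9+22+9 = 70
Quarry - Sutton - Willow - Knoll - Hollow - Quarry: 26+4+13+22+31 = 96
Quarry - Hollow - Sutton - Knoll - Willow - Quarry: 31+5+17+13+22 = 88
Quarry - Hollow - Sutton - Willow - Knoll - Quarry: 31+5+4+13+9 = 62
Quarry - Hollow - Knoll - Sutton - Willow - Quarry: 31+22+17+4+22 = 96
Quarry - Hollow - Willow - Sutton - Knoll - Quarry: 31+9+4+17+9 = 70
Quarry - Knoll - Sutton - Hollow - Willow - Quarry: 9+17+5+9+22 = 62
Quarry - Knoll - Hollow - Sutton - Willow - Quarry: 9+22+5+4+22 = 62
The minimum is 62.
One optimal route: Quarry → Sutton → Hollow → Willow → Knoll → Quarry (or its reverse).

62 — the shortest possible round trip.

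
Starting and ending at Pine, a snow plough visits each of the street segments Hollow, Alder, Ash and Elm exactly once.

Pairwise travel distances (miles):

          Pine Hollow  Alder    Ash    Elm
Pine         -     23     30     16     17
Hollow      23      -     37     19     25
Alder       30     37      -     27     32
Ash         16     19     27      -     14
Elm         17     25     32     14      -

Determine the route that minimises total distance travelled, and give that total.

There are 12 distinct closed tours to check (reversals are equivalent).
Pine-Hollow-Alder-Ash-Elm-Pine: 23+37+27+14+17 = 118
Pine-Hollow-Alder-Elm-Ash-Pine: 23+37+32+14+16 = 122
Pine-Hollow-Ash-Alder-Elm-Pine: 23+19+27+32+17 = 118
Pine-Hollow-Ash-Elm-Alder-Pine: 23+19+14+32+30 = 118
Pine-Hollow-Elm-Alder-Ash-Pine: 23+25+32+27+16 = 123
Pine-Hollow-Elm-Ash-Alder-Pine: 23+25+14+27+30 = 119
Pine-Alder-Hollow-Ash-Elm-Pine: 30+37+19+14+17 = 117
Pine-Alder-Hollow-Elm-Ash-Pine: 30+37+25+14+16 = 122
Pine-Alder-Ash-Hollow-Elm-Pine: 30+27+19+25+17 = 118
Pine-Alder-Elm-Hollow-Ash-Pine: 30+32+25+19+16 = 122
Pine-Ash-Hollow-Alder-Elm-Pine: 16+19+37+32+17 = 121
Pine-Ash-Alder-Hollow-Elm-Pine: 16+27+37+25+17 = 122
The minimum is 117.
One optimal route: Pine → Alder → Hollow → Ash → Elm → Pine (or its reverse).

117 miles — the shortest possible round trip.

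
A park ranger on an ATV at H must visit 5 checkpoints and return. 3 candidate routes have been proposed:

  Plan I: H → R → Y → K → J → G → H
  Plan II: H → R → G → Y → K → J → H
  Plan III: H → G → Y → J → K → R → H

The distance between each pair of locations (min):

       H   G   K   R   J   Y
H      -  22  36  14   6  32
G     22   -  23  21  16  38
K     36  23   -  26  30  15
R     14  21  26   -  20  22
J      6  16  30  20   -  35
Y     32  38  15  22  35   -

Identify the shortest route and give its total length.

Shortest is Plan I, total 119 min.

Plan I: 14 + 22 + 15 + 30 + 16 + 22 = 119
Plan II: 14 + 21 + 38 + 15 + 30 + 6 = 124
Plan III: 22 + 38 + 35 + 30 + 26 + 14 = 165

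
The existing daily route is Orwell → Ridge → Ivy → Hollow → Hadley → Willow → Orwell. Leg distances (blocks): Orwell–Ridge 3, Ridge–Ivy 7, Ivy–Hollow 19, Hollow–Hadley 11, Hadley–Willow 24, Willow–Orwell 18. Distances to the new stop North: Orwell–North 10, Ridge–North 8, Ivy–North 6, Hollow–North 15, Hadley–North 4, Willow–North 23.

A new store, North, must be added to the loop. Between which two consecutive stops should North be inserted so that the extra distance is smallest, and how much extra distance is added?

Insertion cost between consecutive stops i–j is d(i,North) + d(North,j) − d(i,j):
  between Orwell and Ridge: 10 + 8 − 3 = 15
  between Ridge and Ivy: 8 + 6 − 7 = 7
  between Ivy and Hollow: 6 + 15 − 19 = 2
  between Hollow and Hadley: 15 + 4 − 11 = 8
  between Hadley and Willow: 4 + 23 − 24 = 3
  between Willow and Orwell: 23 + 10 − 18 = 15
Cheapest insertion is between Ivy and Hollow, adding 2.
New total = 82 + 2 = 84.

+2 blocks — insert North between Ivy and Hollow.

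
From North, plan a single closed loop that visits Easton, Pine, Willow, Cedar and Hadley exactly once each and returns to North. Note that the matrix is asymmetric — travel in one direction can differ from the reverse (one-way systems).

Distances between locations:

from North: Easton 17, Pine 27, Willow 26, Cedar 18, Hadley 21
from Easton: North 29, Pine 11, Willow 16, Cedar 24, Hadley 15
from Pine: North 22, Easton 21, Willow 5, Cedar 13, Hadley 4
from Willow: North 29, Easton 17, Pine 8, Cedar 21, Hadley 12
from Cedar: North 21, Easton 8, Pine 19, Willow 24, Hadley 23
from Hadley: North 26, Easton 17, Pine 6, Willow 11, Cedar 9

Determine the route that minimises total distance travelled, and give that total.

North-Easton-Pine-Willow-Cedar-Hadley-North: 17+11+5+21+23+26 = 103
North-Easton-Pine-Willow-Hadley-Cedar-North: 17+11+5+12+9+21 = 75
North-Easton-Pine-Cedar-Willow-Hadley-North: 17+11+13+24+12+26 = 103
North-Easton-Pine-Cedar-Hadley-Willow-North: 17+11+13+23+11+29 = 104
North-Easton-Pine-Hadley-Willow-Cedar-North: 17+11+4+11+21+21 = 85
North-Easton-Pine-Hadley-Cedar-Willow-North: 17+11+4+9+24+29 = 94
North-Easton-Willow-Pine-Cedar-Hadley-North: 17+16+8+13+23+26 = 103
North-Easton-Willow-Pine-Hadley-Cedar-North: 17+16+8+4+9+21 = 75
North-Easton-Willow-Cedar-Pine-Hadley-North: 17+16+21+19+4+26 = 103
North-Easton-Willow-Cedar-Hadley-Pine-North: 17+16+21+23+6+22 = 105
North-Easton-Willow-Hadley-Pine-Cedar-North: 17+16+12+6+13+21 = 85
North-Easton-Willow-Hadley-Cedar-Pine-North: 17+16+12+9+19+22 = 95
North-Easton-Cedar-Pine-Willow-Hadley-North: 17+24+19+5+12+26 = 103
North-Easton-Cedar-Pine-Hadley-Willow-North: 17+24+19+4+11+29 = 104
… (106 more)
The minimum is 75.
One optimal route: North → Easton → Pine → Willow → Hadley → Cedar → North.

Shortest round trip = 75.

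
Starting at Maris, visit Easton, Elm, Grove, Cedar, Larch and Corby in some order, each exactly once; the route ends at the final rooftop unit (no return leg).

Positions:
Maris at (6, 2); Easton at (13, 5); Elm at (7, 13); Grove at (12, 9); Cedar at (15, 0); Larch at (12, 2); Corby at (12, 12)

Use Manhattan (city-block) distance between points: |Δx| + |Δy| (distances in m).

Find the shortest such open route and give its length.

Minimum one-way distance = 32 m.

There are 6! = 720 possible orderings.
Maris - Easton - Elm - Grove - Cedar - Larch - Corby: 10+14+9+12+5+10 = 60
Maris - Easton - Elm - Grove - Cedar - Corby - Larch: 10+14+9+12+15+10 = 70
Maris - Easton - Elm - Grove - Larch - Cedar - Corby: 10+14+9+7+5+15 = 60
Maris - Easton - Elm - Grove - Larch - Corby - Cedar: 10+14+9+7+10+15 = 65
Maris - Easton - Elm - Grove - Corby - Cedar - Larch: 10+14+9+3+15+5 = 56
Maris - Easton - Elm - Grove - Corby - Larch - Cedar: 10+14+9+3+10+5 = 51
Maris - Easton - Elm - Cedar - Grove - Larch - Corby: 10+14+21+12+7+10 = 74
Maris - Easton - Elm - Cedar - Grove - Corby - Larch: 10+14+21+12+3+10 = 70
… (712 more)
Maris - Larch - Cedar - Easton - Grove - Corby - Elm: 6+5+7+5+3+6 = 32  ← best
The minimum is 32.
One shortest path: Maris → Larch → Cedar → Easton → Grove → Corby → Elm.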